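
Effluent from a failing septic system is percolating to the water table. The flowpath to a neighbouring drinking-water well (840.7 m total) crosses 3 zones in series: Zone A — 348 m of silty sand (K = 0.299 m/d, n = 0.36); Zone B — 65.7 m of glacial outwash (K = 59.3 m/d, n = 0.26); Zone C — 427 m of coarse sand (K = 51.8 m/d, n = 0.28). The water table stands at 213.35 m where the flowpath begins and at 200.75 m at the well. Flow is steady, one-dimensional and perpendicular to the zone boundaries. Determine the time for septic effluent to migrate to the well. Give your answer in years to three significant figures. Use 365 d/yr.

66.8 years

Total head drop ΔH = 213.35 − 200.75 = 12.60 m
Steady 1-D flow in series ⇒ the Darcy flux q is identical in every zone and the zone head losses add (resistances L/K in series).
Σ(L/K) = 348/0.299 + 65.7/59.3 + 427/51.8 = 1164 + 1.108 + 8.243 = 1173 d
q = ΔH / Σ(L/K) = 12.60 / 1173 = 0.01074 m/d (same in every zone)
Zone A: v = q/n = 0.01074/0.36 = 0.02983 m/d → t_A = 348/0.02983 = 11670 d
Zone B: v = q/n = 0.01074/0.26 = 0.04131 m/d → t_B = 65.7/0.04131 = 1591 d
Zone C: v = q/n = 0.01074/0.28 = 0.03836 m/d → t_C = 427/0.03836 = 11130 d
Total t = 11670 + 1591 + 11130 = 24390 d
   = 24390 / 365 = 66.8 yr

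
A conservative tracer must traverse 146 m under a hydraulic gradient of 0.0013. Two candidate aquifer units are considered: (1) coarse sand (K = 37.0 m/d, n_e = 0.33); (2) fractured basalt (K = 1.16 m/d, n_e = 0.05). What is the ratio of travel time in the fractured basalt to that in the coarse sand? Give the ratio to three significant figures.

Unit 1 (coarse sand): v = 37.0×0.0013/0.33 = 0.1458 m/d, t = 146/0.1458 = 1002 d
Unit 2 (fractured basalt): v = 1.16×0.0013/0.05 = 0.03016 m/d, t = 146/0.03016 = 4841 d
t(fractured basalt) / t(coarse sand) = 4841/1002 = 4.83

4.83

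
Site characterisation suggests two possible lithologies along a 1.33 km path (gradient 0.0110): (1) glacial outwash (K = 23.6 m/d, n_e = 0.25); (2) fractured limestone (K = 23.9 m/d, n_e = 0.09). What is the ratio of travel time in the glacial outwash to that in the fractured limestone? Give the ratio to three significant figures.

Unit 1 (glacial outwash): v = 23.6×0.011/0.25 = 1.038 m/d, t = 1330/1.038 = 1281 d
Unit 2 (fractured limestone): v = 23.9×0.011/0.09 = 2.921 m/d, t = 1330/2.921 = 455.3 d
t(glacial outwash) / t(fractured limestone) = 1281/455.3 = 2.81

2.81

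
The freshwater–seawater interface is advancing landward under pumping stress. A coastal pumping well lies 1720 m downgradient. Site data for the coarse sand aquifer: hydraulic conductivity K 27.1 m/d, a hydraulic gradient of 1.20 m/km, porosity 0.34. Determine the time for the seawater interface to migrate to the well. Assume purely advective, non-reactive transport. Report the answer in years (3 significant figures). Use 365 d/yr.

49.3 years

Specific discharge q = 27.1 × 0.0012 = 0.03252 m/d
Average linear velocity = 0.03252 / 0.34 = 0.09565 m/d
t = L / v = 1720 / 0.09565 = 17980 d
   = 17980 / 365 = 49.3 yr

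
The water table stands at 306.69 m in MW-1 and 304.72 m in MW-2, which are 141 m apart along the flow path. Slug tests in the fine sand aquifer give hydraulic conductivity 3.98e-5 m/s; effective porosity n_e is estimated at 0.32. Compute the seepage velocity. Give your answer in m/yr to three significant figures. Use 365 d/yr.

Hydraulic gradient i = (306.69 − 304.72) / 141 = 1.97 / 141 = 0.01397
K = 3.98e-5 m/s × 86400 s/d = 3.439 m/d
q = Ki = 3.439 × 0.01397 = 0.04804 m/d
Average linear velocity = 0.04804 / 0.32 = 0.1501 m/d
   = 0.1501 × 365 = 54.8 m/yr

54.8 m/yr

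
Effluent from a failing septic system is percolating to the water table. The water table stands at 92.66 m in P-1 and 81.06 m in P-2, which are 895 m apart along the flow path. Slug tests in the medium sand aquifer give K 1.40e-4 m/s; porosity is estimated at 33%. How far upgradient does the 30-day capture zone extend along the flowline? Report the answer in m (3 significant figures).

Hydraulic gradient i = (92.66 − 81.06) / 895 = 11.60 / 895 = 0.01296
K = 1.40e-4 m/s × 86400 s/d = 12.10 m/d
Darcy flux q = K·i = 12.10 × 0.01296 = 0.1568 m/d
Seepage velocity v = q / n = 0.1568 / 0.33 = 0.4751 m/d
L = v × T = 0.4751 × 30 = 14.25 m

14.3 m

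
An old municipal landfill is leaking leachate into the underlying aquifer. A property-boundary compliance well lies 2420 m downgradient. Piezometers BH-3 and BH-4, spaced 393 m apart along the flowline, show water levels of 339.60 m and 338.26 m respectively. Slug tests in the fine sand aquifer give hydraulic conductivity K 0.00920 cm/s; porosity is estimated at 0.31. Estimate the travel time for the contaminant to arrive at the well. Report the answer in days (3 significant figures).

27700 days

Hydraulic gradient i = (339.60 − 338.26) / 393 = 1.34 / 393 = 0.003410
K = 0.00920 cm/s × 864 = 7.949 m/d
Darcy flux q = K·i = 7.949 × 0.003410 = 0.02710 m/d
v = Ki/n = 7.949·0.003410/0.31 = 0.08743 m/d
t = L / v = 2420 / 0.08743 = 27680 d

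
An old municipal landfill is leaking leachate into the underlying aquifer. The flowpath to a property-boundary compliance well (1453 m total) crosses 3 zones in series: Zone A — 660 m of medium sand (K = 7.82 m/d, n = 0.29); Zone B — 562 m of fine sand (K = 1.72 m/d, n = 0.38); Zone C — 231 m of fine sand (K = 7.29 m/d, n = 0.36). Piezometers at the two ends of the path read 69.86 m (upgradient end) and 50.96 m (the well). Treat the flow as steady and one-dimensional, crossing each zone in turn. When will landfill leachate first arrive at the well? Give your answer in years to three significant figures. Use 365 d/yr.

Total head drop ΔH = 69.86 − 50.96 = 18.90 m
Continuity: the same q passes through each zone, so ΔH = q·Σ(L_j/K_j) — the zones act as resistances in series.
Σ(L/K) = 660/7.82 + 562/1.72 + 231/7.29 = 84.40 + 326.7 + 31.69 = 442.8 d
q = ΔH / Σ(L/K) = 18.90 / 442.8 = 0.04268 m/d (same in every zone)
Zone A: v = q/n = 0.04268/0.29 = 0.1472 m/d → t_A = 660/0.1472 = 4485 d
Zone B: v = q/n = 0.04268/0.38 = 0.1123 m/d → t_B = 562/0.1123 = 5004 d
Zone C: v = q/n = 0.04268/0.36 = 0.1186 m/d → t_C = 231/0.1186 = 1948 d
Total t = 4485 + 5004 + 1948 = 11440 d
   = 11440 / 365 = 31.3 yr

31.3 years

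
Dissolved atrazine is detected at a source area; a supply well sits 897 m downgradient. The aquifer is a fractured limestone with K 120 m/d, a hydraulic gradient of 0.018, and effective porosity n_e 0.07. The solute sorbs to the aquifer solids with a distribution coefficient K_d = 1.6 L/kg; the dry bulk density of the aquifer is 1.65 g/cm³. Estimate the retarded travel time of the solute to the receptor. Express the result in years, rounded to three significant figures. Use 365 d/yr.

q = Ki = 120 × 0.018 = 2.160 m/d
v_s = q/n_e = 2.160/0.07 = 30.86 m/d
Retardation R = 1 + ρ_b·K_d/n = 1 + 1.65×1.6/0.07 = 38.71
Contaminant velocity v_c = v/R = 30.86/38.71 = 0.7970 m/d
t = L/v_c = 897/0.7970 = 1125 d
   = 1125/365 = 3.08 yr

3.08 years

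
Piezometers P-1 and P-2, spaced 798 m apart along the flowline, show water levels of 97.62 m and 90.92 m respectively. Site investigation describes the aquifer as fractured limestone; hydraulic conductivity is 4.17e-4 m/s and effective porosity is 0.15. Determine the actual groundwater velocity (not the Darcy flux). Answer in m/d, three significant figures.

Hydraulic gradient i = (97.62 − 90.92) / 798 = 6.70 / 798 = 0.008396
K = 4.17e-4 m/s × 86400 s/d = 36.03 m/d
Specific discharge q = 36.03 × 0.008396 = 0.3025 m/d
Seepage velocity v = q / n = 0.3025 / 0.15 = 2.017 m/d

2.02 m/d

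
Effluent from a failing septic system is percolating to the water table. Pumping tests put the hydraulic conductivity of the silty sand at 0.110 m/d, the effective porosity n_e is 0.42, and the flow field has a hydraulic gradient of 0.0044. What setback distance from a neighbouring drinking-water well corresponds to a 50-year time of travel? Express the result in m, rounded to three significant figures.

q = Ki = 0.110 × 0.0044 = 4.840e-4 m/d
v_s = q/n_e = 4.840e-4/0.42 = 0.001152 m/d
T = 50 yr × 365 = 18250 d
L = v × T = 0.001152 × 18250 = 21.03 m

21.0 m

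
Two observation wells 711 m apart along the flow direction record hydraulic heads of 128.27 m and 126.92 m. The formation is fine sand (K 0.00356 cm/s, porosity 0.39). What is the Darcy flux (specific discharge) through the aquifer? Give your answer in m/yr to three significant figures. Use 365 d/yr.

2.13 m/yr

Hydraulic gradient i = (128.27 − 126.92) / 711 = 1.35 / 711 = 0.001899
K = 0.00356 cm/s × 864 = 3.076 m/d
Darcy flux q = K·i = 3.076 × 0.001899 = 0.005840 m/d
   = 0.005840 × 365 = 2.13 m/yr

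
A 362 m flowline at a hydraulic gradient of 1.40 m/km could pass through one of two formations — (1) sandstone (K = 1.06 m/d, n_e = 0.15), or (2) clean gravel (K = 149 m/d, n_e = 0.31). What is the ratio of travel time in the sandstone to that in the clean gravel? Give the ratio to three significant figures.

Unit 1 (sandstone): v = 1.06×0.0014/0.15 = 0.009893 m/d, t = 362/0.009893 = 36590 d
Unit 2 (clean gravel): v = 149×0.0014/0.31 = 0.6729 m/d, t = 362/0.6729 = 538.0 d
t(sandstone) / t(clean gravel) = 36590/538.0 = 68.0

68.0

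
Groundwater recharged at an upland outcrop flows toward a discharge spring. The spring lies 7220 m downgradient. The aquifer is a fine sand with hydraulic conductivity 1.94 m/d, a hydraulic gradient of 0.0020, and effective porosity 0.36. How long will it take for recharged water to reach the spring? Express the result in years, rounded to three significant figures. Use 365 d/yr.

1840 years

Darcy flux q = K·i = 1.94 × 0.0020 = 0.003880 m/d
Average linear velocity = 0.003880 / 0.36 = 0.01078 m/d
t = L / v = 7220 / 0.01078 = 669900 d
   = 669900 / 365 = 1840 yr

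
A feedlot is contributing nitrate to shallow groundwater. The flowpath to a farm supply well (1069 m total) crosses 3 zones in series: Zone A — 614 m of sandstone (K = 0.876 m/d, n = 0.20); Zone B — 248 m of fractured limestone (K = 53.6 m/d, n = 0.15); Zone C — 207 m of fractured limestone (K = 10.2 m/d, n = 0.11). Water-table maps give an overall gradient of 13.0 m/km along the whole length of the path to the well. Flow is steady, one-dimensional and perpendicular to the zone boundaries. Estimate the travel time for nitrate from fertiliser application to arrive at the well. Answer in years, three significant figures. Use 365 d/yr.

26.2 years

Continuity: the same q passes through each zone, so ΔH = q·Σ(L_j/K_j) — the zones act as resistances in series.
Σ(L/K) = 614/0.876 + 248/53.6 + 207/10.2 = 700.9 + 4.627 + 20.29 = 725.8 d
K_eq = L_total / Σ(L/K) = 1069 / 725.8 = 1.473 m/d
q = K_eq · i = 1.473 × 0.013 = 0.01915 m/d (same in every zone)
Zone A: v = q/n = 0.01915/0.20 = 0.09573 m/d → t_A = 614/0.09573 = 6414 d
Zone B: v = q/n = 0.01915/0.15 = 0.1276 m/d → t_B = 248/0.1276 = 1943 d
Zone C: v = q/n = 0.01915/0.11 = 0.1741 m/d → t_C = 207/0.1741 = 1189 d
Total t = 6414 + 1943 + 1189 = 9546 d
   = 9546 / 365 = 26.2 yr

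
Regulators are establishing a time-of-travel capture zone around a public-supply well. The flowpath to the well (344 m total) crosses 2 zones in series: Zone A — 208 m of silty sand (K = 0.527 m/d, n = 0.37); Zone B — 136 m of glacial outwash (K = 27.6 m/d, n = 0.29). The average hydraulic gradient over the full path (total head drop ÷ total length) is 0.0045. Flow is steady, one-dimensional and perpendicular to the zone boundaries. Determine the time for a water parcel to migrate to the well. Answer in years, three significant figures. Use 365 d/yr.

82.3 years

For zones in series the flux q is common to all zones; the equivalent conductivity is the harmonic (thickness-weighted) mean, K_eq = L_total / Σ(L_j/K_j).
Σ(L/K) = 208/0.527 + 136/27.6 = 394.7 + 4.928 = 399.6 d
K_eq = L_total / Σ(L/K) = 344 / 399.6 = 0.8608 m/d
q = K_eq · i = 0.8608 × 0.0045 = 0.003874 m/d (same in every zone)
Zone A: v = q/n = 0.003874/0.37 = 0.01047 m/d → t_A = 208/0.01047 = 19870 d
Zone B: v = q/n = 0.003874/0.29 = 0.01336 m/d → t_B = 136/0.01336 = 10180 d
Total t = 19870 + 10180 = 30050 d
   = 30050 / 365 = 82.3 yr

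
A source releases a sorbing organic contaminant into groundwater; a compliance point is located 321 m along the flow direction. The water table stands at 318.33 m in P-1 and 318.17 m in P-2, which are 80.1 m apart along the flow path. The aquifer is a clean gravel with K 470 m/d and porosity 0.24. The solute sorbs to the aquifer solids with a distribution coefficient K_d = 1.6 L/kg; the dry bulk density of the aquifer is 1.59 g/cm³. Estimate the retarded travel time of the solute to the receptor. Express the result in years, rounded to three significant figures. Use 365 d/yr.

2.61 years

Hydraulic gradient i = (318.33 − 318.17) / 80.1 = 0.16 / 80.1 = 0.001998
q = Ki = 470 × 0.001998 = 0.9388 m/d
Seepage velocity v = q / n = 0.9388 / 0.24 = 3.912 m/d
Retardation R = 1 + ρ_b·K_d/n = 1 + 1.59×1.6/0.24 = 11.60
Contaminant velocity v_c = v/R = 3.912/11.60 = 0.3372 m/d
t = L/v_c = 321/0.3372 = 951.9 d
   = 951.9/365 = 2.61 yr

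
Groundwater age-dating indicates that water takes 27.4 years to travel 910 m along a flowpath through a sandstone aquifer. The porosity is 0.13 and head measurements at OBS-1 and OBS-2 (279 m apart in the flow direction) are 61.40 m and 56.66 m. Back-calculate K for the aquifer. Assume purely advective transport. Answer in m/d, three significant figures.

0.696 m/d

Hydraulic gradient i = (61.40 − 56.66) / 279 = 4.74 / 279 = 0.01699
t = 27.4 years = 10000 d
v = L / t = 910 / 10000 = 0.09099 m/d
K = v · n / i = 0.09099 × 0.13 / 0.01699 = 0.696 m/d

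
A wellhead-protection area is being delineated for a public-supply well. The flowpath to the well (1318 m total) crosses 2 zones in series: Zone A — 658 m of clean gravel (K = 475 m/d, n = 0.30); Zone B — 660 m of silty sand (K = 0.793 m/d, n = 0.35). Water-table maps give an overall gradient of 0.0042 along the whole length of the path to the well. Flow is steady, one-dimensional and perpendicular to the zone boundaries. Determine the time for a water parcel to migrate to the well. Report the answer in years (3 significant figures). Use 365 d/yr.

177 years

Continuity: the same q passes through each zone, so ΔH = q·Σ(L_j/K_j) — the zones act as resistances in series.
Σ(L/K) = 658/475 + 660/0.793 = 1.385 + 832.3 = 833.7 d
K_eq = L_total / Σ(L/K) = 1318 / 833.7 = 1.581 m/d
q = K_eq · i = 1.581 × 0.0042 = 0.006640 m/d (same in every zone)
Zone A: v = q/n = 0.006640/0.30 = 0.02213 m/d → t_A = 658/0.02213 = 29730 d
Zone B: v = q/n = 0.006640/0.35 = 0.01897 m/d → t_B = 660/0.01897 = 34790 d
Total t = 29730 + 34790 = 64520 d
   = 64520 / 365 = 177 yr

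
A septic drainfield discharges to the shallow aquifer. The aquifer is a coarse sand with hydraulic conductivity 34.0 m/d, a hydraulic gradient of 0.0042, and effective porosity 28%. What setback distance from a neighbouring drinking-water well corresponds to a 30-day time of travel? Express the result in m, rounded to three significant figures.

q = Ki = 34.0 × 0.0042 = 0.1428 m/d
Seepage velocity v = q / n = 0.1428 / 0.28 = 0.5100 m/d
L = v × T = 0.5100 × 30 = 15.30 m

15.3 m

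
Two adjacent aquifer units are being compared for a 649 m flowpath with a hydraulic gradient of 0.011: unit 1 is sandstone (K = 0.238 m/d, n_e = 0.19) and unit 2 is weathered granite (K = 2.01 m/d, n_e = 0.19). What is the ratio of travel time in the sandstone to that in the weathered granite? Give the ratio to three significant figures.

Unit 1 (sandstone): v = 0.238×0.011/0.19 = 0.01378 m/d, t = 649/0.01378 = 47100 d
Unit 2 (weathered granite): v = 2.01×0.011/0.19 = 0.1164 m/d, t = 649/0.1164 = 5577 d
t(sandstone) / t(weathered granite) = 47100/5577 = 8.45

8.45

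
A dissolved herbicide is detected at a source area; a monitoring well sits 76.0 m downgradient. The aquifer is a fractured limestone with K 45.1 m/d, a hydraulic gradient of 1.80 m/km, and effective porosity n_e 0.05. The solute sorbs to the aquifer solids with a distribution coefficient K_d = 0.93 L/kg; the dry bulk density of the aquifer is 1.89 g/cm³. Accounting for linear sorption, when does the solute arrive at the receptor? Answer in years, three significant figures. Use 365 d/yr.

4.64 years

Darcy flux q = K·i = 45.1 × 0.0018 = 0.08118 m/d
Average linear velocity = 0.08118 / 0.05 = 1.624 m/d
Retardation R = 1 + ρ_b·K_d/n = 1 + 1.89×0.93/0.05 = 36.15
Contaminant velocity v_c = v/R = 1.624/36.15 = 0.04491 m/d
t = L/v_c = 76.0/0.04491 = 1692 d
   = 1692/365 = 4.64 yr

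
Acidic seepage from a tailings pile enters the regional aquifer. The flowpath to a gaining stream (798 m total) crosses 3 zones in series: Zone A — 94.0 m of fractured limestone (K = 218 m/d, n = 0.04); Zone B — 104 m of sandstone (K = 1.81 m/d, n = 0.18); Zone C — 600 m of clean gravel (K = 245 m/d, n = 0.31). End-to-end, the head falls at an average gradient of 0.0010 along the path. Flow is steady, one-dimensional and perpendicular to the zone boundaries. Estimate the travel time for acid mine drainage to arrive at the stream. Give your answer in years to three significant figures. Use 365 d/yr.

43.2 years

Steady 1-D flow in series ⇒ the Darcy flux q is identical in every zone and the zone head losses add (resistances L/K in series).
Σ(L/K) = 94.0/218 + 104/1.81 + 600/245 = 0.4312 + 57.46 + 2.449 = 60.34 d
K_eq = L_total / Σ(L/K) = 798 / 60.34 = 13.23 m/d
q = K_eq · i = 13.23 × 0.0010 = 0.01323 m/d (same in every zone)
Zone A: v = q/n = 0.01323/0.04 = 0.3306 m/d → t_A = 94.0/0.3306 = 284.3 d
Zone B: v = q/n = 0.01323/0.18 = 0.07347 m/d → t_B = 104/0.07347 = 1415 d
Zone C: v = q/n = 0.01323/0.31 = 0.04266 m/d → t_C = 600/0.04266 = 14060 d
Total t = 284.3 + 1415 + 14060 = 15760 d
   = 15760 / 365 = 43.2 yr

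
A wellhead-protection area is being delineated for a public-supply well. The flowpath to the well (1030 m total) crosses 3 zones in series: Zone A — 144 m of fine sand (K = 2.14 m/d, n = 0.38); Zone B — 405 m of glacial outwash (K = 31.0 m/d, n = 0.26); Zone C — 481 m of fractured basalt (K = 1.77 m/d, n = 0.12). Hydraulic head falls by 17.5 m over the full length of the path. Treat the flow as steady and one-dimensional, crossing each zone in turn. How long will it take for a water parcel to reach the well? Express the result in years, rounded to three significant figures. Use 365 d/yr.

12.0 years

Continuity: the same q passes through each zone, so ΔH = q·Σ(L_j/K_j) — the zones act as resistances in series.
Σ(L/K) = 144/2.14 + 405/31.0 + 481/1.77 = 67.29 + 13.06 + 271.8 = 352.1 d
q = ΔH / Σ(L/K) = 17.5 / 352.1 = 0.04970 m/d (same in every zone)
Zone A: v = q/n = 0.04970/0.38 = 0.1308 m/d → t_A = 144/0.1308 = 1101 d
Zone B: v = q/n = 0.04970/0.26 = 0.1912 m/d → t_B = 405/0.1912 = 2119 d
Zone C: v = q/n = 0.04970/0.12 = 0.4142 m/d → t_C = 481/0.4142 = 1161 d
Total t = 1101 + 2119 + 1161 = 4381 d
   = 4381 / 365 = 12.0 yr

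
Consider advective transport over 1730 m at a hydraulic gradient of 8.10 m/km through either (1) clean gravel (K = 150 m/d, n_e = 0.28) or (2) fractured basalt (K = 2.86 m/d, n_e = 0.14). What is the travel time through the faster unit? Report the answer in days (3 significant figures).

399 days

Unit 1 (clean gravel): v = 150×0.0081/0.28 = 4.339 m/d, t = 1730/4.339 = 398.7 d
Unit 2 (fractured basalt): v = 2.86×0.0081/0.14 = 0.1655 m/d, t = 1730/0.1655 = 10450 d
Faster unit: t = 399 d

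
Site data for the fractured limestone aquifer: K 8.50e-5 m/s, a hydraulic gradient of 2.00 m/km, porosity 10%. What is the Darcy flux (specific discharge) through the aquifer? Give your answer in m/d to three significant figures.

K = 8.50e-5 m/s × 86400 s/d = 7.344 m/d
Darcy flux q = K·i = 7.344 × 0.0020 = 0.01469 m/d

0.0147 m/d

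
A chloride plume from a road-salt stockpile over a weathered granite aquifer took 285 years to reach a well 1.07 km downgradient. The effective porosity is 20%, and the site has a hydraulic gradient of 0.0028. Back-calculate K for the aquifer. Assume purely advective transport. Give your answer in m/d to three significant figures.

0.735 m/d

t = 285 years = 104000 d
L = 1.07 km = 1070 m
v = L / t = 1070 / 104000 = 0.01029 m/d
K = v · n / i = 0.01029 × 0.20 / 0.0028 = 0.735 m/d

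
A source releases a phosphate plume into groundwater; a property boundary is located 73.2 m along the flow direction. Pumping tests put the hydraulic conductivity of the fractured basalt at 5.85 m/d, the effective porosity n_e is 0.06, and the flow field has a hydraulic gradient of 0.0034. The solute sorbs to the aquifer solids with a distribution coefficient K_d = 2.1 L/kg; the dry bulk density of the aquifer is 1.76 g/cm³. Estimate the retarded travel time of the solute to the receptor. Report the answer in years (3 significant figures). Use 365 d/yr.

37.9 years

Specific discharge q = 5.85 × 0.0034 = 0.01989 m/d
v = Ki/n = 5.85·0.0034/0.06 = 0.3315 m/d
Retardation R = 1 + ρ_b·K_d/n = 1 + 1.76×2.1/0.06 = 62.60
Contaminant velocity v_c = v/R = 0.3315/62.60 = 0.005296 m/d
t = L/v_c = 73.2/0.005296 = 13820 d
   = 13820/365 = 37.9 yr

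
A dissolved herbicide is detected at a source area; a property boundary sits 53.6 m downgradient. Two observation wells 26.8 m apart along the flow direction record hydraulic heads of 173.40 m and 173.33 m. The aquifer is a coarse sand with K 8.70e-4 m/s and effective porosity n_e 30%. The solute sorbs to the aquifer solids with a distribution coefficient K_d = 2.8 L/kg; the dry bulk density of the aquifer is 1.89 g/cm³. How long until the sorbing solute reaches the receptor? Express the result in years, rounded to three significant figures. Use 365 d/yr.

4.18 years

Hydraulic gradient i = (173.40 − 173.33) / 26.8 = 0.07 / 26.8 = 0.002612
K = 8.70e-4 m/s × 86400 s/d = 75.17 m/d
Darcy flux q = K·i = 75.17 × 0.002612 = 0.1963 m/d
v = Ki/n = 75.17·0.002612/0.30 = 0.6544 m/d
Retardation R = 1 + ρ_b·K_d/n = 1 + 1.89×2.8/0.30 = 18.64
Contaminant velocity v_c = v/R = 0.6544/18.64 = 0.03511 m/d
t = L/v_c = 53.6/0.03511 = 1527 d
   = 1527/365 = 4.18 yr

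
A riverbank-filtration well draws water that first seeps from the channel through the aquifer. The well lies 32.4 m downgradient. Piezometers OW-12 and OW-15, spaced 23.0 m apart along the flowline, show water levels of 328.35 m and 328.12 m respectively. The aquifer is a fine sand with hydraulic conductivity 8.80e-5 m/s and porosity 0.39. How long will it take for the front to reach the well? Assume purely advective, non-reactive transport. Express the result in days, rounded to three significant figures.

Hydraulic gradient i = (328.35 − 328.12) / 23.0 = 0.23 / 23.0 = 0.01000
K = 8.80e-5 m/s × 86400 s/d = 7.603 m/d
Darcy flux q = K·i = 7.603 × 0.01000 = 0.07603 m/d
Average linear velocity = 0.07603 / 0.39 = 0.1950 m/d
t = L / v = 32.4 / 0.1950 = 166.2 d

166 days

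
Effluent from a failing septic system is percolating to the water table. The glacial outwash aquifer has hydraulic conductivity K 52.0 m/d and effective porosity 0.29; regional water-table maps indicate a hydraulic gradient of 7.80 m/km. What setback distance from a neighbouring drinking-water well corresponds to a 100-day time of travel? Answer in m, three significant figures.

Specific discharge q = 52.0 × 0.0078 = 0.4056 m/d
v = Ki/n = 52.0·0.0078/0.29 = 1.399 m/d
L = v × T = 1.399 × 100 = 139.9 m

140 m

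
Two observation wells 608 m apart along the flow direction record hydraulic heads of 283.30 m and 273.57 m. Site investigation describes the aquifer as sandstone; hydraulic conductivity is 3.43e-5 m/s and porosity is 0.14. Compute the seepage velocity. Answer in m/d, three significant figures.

0.339 m/d

Hydraulic gradient i = (283.30 − 273.57) / 608 = 9.73 / 608 = 0.01600
K = 3.43e-5 m/s × 86400 s/d = 2.964 m/d
Specific discharge q = 2.964 × 0.01600 = 0.04743 m/d
Average linear velocity = 0.04743 / 0.14 = 0.3388 m/d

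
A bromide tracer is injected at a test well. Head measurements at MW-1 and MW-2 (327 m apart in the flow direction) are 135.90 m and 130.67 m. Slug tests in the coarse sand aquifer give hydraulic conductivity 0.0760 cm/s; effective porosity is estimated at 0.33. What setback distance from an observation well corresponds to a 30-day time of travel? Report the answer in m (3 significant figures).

Hydraulic gradient i = (135.90 − 130.67) / 327 = 5.23 / 327 = 0.01599
K = 0.0760 cm/s × 864 = 65.66 m/d
q = Ki = 65.66 × 0.01599 = 1.050 m/d
v_s = q/n_e = 1.050/0.33 = 3.182 m/d
L = v × T = 3.182 × 30 = 95.47 m

95.5 m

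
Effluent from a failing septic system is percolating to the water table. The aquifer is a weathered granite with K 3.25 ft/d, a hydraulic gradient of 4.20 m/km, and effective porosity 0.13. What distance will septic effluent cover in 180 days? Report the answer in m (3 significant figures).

K = 3.25 ft/d × 0.3048 = 0.9906 m/d
Darcy flux q = K·i = 0.9906 × 0.0042 = 0.004161 m/d
v_s = q/n_e = 0.004161/0.13 = 0.03200 m/d
L = v × T = 0.03200 × 180 = 5.761 m

5.76 m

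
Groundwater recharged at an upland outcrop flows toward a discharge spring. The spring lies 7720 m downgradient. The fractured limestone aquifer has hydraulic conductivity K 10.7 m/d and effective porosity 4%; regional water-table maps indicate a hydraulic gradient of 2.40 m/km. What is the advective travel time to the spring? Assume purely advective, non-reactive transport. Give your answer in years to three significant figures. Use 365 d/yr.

32.9 years

Specific discharge q = 10.7 × 0.0024 = 0.02568 m/d
v = Ki/n = 10.7·0.0024/0.04 = 0.6420 m/d
t = L / v = 7720 / 0.6420 = 12020 d
   = 12020 / 365 = 32.9 yr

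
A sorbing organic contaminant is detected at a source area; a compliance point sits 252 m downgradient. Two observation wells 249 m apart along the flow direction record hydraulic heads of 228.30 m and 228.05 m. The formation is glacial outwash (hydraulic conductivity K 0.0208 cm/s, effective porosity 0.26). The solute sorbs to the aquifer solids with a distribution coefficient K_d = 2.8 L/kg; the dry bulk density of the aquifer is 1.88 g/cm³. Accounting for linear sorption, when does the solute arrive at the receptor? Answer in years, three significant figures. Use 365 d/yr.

Hydraulic gradient i = (228.30 − 228.05) / 249 = 0.25 / 249 = 0.001004
K = 0.0208 cm/s × 864 = 17.97 m/d
Darcy flux q = K·i = 17.97 × 0.001004 = 0.01804 m/d
Average linear velocity = 0.01804 / 0.26 = 0.06940 m/d
Retardation R = 1 + ρ_b·K_d/n = 1 + 1.88×2.8/0.26 = 21.25
Contaminant velocity v_c = v/R = 0.06940/21.25 = 0.003266 m/d
t = L/v_c = 252/0.003266 = 77150 d
   = 77150/365 = 211 yr

211 years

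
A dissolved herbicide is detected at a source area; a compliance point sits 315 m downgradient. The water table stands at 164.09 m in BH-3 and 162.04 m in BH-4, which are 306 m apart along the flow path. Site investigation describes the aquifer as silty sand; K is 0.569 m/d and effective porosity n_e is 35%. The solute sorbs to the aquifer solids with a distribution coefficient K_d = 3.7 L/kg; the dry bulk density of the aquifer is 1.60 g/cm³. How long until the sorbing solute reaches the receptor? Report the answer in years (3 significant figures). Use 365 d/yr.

1420 years

Hydraulic gradient i = (164.09 − 162.04) / 306 = 2.05 / 306 = 0.006699
Specific discharge q = 0.569 × 0.006699 = 0.003812 m/d
v_s = q/n_e = 0.003812/0.35 = 0.01089 m/d
Retardation R = 1 + ρ_b·K_d/n = 1 + 1.60×3.7/0.35 = 17.91
Contaminant velocity v_c = v/R = 0.01089/17.91 = 6.080e-4 m/d
t = L/v_c = 315/6.080e-4 = 518100 d
   = 518100/365 = 1420 yr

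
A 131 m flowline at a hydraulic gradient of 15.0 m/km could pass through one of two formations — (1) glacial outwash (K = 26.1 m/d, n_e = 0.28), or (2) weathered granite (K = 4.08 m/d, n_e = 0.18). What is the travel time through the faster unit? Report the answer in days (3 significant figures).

93.7 days

Unit 1 (glacial outwash): v = 26.1×0.015/0.28 = 1.398 m/d, t = 131/1.398 = 93.69 d
Unit 2 (weathered granite): v = 4.08×0.015/0.18 = 0.3400 m/d, t = 131/0.3400 = 385.3 d
Faster unit: t = 93.7 d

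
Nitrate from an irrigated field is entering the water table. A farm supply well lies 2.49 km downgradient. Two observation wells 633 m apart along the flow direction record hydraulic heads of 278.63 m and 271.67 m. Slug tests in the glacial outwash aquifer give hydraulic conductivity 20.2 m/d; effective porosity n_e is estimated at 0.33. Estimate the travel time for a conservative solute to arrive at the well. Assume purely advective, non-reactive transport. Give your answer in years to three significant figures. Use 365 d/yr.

Hydraulic gradient i = (278.63 − 271.67) / 633 = 6.96 / 633 = 0.01100
q = Ki = 20.2 × 0.01100 = 0.2221 m/d
Average linear velocity = 0.2221 / 0.33 = 0.6730 m/d
L = 2.49 km = 2490 m
t = L / v = 2490 / 0.6730 = 3700 d
   = 3700 / 365 = 10.1 yr

10.1 years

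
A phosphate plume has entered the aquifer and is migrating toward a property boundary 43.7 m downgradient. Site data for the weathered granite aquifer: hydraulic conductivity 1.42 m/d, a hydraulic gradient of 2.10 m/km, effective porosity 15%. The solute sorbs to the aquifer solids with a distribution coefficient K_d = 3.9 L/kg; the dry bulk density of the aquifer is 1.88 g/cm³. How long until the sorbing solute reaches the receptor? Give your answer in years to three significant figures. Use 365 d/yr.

Darcy flux q = K·i = 1.42 × 0.0021 = 0.002982 m/d
v_s = q/n_e = 0.002982/0.15 = 0.01988 m/d
Retardation R = 1 + ρ_b·K_d/n = 1 + 1.88×3.9/0.15 = 49.88
Contaminant velocity v_c = v/R = 0.01988/49.88 = 3.986e-4 m/d
t = L/v_c = 43.7/3.986e-4 = 109600 d
   = 109600/365 = 300 yr

300 years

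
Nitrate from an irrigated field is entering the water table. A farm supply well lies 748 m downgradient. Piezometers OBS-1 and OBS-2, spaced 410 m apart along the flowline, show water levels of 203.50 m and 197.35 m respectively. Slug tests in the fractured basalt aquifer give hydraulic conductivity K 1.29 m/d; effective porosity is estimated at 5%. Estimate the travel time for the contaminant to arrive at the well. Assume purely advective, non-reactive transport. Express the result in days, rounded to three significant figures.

Hydraulic gradient i = (203.50 − 197.35) / 410 = 6.15 / 410 = 0.01500
Specific discharge q = 1.29 × 0.01500 = 0.01935 m/d
v_s = q/n_e = 0.01935/0.05 = 0.3870 m/d
t = L / v = 748 / 0.3870 = 1933 d

1930 days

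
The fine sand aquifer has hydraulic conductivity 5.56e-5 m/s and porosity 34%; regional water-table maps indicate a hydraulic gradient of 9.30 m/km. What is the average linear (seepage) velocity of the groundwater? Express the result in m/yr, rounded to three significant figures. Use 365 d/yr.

48.0 m/yr

K = 5.56e-5 m/s × 86400 s/d = 4.804 m/d
Darcy flux q = K·i = 4.804 × 0.0093 = 0.04468 m/d
v = Ki/n = 4.804·0.0093/0.34 = 0.1314 m/d
   = 0.1314 × 365 = 48.0 m/yr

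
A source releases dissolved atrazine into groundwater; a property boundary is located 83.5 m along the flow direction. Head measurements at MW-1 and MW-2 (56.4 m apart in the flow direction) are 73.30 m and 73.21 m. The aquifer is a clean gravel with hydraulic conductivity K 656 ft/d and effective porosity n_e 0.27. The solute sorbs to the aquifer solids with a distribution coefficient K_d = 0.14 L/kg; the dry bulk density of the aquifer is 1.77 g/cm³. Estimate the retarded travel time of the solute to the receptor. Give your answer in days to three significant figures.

Hydraulic gradient i = (73.30 − 73.21) / 56.4 = 0.09 / 56.4 = 0.001596
K = 656 ft/d × 0.3048 = 199.9 m/d
Specific discharge q = 199.9 × 0.001596 = 0.3191 m/d
Seepage velocity v = q / n = 0.3191 / 0.27 = 1.182 m/d
Retardation R = 1 + ρ_b·K_d/n = 1 + 1.77×0.14/0.27 = 1.918
Contaminant velocity v_c = v/R = 1.182/1.918 = 0.6162 m/d
t = L/v_c = 83.5/0.6162 = 135.5 d

136 days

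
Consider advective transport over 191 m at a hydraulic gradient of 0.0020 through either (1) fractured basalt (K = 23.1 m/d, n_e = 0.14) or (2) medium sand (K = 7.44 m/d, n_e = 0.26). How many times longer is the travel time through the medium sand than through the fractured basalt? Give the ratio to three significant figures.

5.77

Unit 1 (fractured basalt): v = 23.1×0.0020/0.14 = 0.3300 m/d, t = 191/0.3300 = 578.8 d
Unit 2 (medium sand): v = 7.44×0.0020/0.26 = 0.05723 m/d, t = 191/0.05723 = 3337 d
t(medium sand) / t(fractured basalt) = 3337/578.8 = 5.77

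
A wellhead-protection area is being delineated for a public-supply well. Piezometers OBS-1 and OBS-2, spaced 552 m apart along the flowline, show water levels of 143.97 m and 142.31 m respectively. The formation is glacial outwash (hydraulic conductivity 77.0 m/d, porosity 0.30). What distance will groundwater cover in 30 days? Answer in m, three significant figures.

Hydraulic gradient i = (143.97 − 142.31) / 552 = 1.66 / 552 = 0.003007
Darcy flux q = K·i = 77.0 × 0.003007 = 0.2316 m/d
v = Ki/n = 77.0·0.003007/0.30 = 0.7719 m/d
L = v × T = 0.7719 × 30 = 23.16 m

23.2 m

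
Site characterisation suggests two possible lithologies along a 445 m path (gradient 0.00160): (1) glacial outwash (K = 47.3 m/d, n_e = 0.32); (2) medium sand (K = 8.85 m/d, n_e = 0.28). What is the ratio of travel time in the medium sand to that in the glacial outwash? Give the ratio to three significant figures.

4.68

Unit 1 (glacial outwash): v = 47.3×0.0016/0.32 = 0.2365 m/d, t = 445/0.2365 = 1882 d
Unit 2 (medium sand): v = 8.85×0.0016/0.28 = 0.05057 m/d, t = 445/0.05057 = 8799 d
t(medium sand) / t(glacial outwash) = 8799/1882 = 4.68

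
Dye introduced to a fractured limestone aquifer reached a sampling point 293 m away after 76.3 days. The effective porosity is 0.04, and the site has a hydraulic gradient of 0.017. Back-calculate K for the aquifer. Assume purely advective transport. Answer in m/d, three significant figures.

v = L / t = 293 / 76.3 = 3.840 m/d
K = v · n / i = 3.840 × 0.04 / 0.017 = 9.04 m/d

9.04 m/d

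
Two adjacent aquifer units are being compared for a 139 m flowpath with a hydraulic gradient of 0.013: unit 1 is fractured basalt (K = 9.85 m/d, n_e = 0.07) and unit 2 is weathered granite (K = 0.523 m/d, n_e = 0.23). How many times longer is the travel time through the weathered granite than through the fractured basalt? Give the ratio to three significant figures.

Unit 1 (fractured basalt): v = 9.85×0.013/0.07 = 1.829 m/d, t = 139/1.829 = 75.99 d
Unit 2 (weathered granite): v = 0.523×0.013/0.23 = 0.02956 m/d, t = 139/0.02956 = 4702 d
t(weathered granite) / t(fractured basalt) = 4702/75.99 = 61.9

61.9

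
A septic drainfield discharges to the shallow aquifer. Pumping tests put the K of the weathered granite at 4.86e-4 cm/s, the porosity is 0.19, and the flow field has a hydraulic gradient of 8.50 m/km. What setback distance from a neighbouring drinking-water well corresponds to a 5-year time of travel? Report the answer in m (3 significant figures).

K = 4.86e-4 cm/s × 864 = 0.4199 m/d
q = Ki = 0.4199 × 0.0085 = 0.003569 m/d
Average linear velocity = 0.003569 / 0.19 = 0.01879 m/d
T = 5 yr × 365 = 1825 d
L = v × T = 0.01879 × 1825 = 34.28 m

34.3 m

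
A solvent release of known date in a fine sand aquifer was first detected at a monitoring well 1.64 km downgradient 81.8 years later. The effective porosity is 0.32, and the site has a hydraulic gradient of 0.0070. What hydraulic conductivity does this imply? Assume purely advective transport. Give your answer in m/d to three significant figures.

2.51 m/d

t = 81.8 years = 29860 d
L = 1.64 km = 1640 m
v = L / t = 1640 / 29860 = 0.05493 m/d
K = v · n / i = 0.05493 × 0.32 / 0.0070 = 2.51 m/d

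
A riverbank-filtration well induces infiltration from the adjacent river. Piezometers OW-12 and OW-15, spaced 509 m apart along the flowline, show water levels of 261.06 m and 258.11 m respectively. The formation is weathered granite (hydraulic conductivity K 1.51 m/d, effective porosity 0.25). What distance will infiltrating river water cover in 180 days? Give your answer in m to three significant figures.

Hydraulic gradient i = (261.06 − 258.11) / 509 = 2.95 / 509 = 0.005796
Specific discharge q = 1.51 × 0.005796 = 0.008751 m/d
Seepage velocity v = q / n = 0.008751 / 0.25 = 0.03501 m/d
L = v × T = 0.03501 × 180 = 6.301 m

6.30 m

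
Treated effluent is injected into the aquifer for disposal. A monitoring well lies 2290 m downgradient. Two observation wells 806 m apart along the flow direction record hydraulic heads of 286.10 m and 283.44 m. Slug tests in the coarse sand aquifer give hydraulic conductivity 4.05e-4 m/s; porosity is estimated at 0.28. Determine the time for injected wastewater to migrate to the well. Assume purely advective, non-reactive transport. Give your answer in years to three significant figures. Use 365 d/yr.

Hydraulic gradient i = (286.10 − 283.44) / 806 = 2.66 / 806 = 0.003300
K = 4.05e-4 m/s × 86400 s/d = 34.99 m/d
Darcy flux q = K·i = 34.99 × 0.003300 = 0.1155 m/d
v = Ki/n = 34.99·0.003300/0.28 = 0.4124 m/d
t = L / v = 2290 / 0.4124 = 5552 d
   = 5552 / 365 = 15.2 yr

15.2 years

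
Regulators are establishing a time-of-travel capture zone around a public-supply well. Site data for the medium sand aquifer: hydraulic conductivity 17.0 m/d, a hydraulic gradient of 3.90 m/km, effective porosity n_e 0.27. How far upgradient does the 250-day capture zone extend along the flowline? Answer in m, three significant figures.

61.4 m

q = Ki = 17.0 × 0.0039 = 0.06630 m/d
v_s = q/n_e = 0.06630/0.27 = 0.2456 m/d
L = v × T = 0.2456 × 250 = 61.39 m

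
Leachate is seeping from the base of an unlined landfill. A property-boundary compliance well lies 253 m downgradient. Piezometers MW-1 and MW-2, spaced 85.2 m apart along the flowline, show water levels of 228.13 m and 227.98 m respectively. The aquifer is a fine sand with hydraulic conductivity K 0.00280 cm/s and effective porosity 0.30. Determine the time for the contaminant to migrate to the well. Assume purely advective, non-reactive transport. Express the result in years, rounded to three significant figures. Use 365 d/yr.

Hydraulic gradient i = (228.13 − 227.98) / 85.2 = 0.15 / 85.2 = 0.001761
K = 0.00280 cm/s × 864 = 2.419 m/d
Darcy flux q = K·i = 2.419 × 0.001761 = 0.004259 m/d
Average linear velocity = 0.004259 / 0.30 = 0.01420 m/d
t = L / v = 253 / 0.01420 = 17820 d
   = 17820 / 365 = 48.8 yr

48.8 years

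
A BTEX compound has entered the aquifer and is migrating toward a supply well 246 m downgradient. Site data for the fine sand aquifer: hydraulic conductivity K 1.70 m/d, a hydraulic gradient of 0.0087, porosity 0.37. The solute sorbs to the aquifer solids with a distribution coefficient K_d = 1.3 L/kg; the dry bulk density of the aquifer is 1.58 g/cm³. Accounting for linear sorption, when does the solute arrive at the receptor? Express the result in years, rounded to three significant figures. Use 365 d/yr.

Darcy flux q = K·i = 1.70 × 0.0087 = 0.01479 m/d
v_s = q/n_e = 0.01479/0.37 = 0.03997 m/d
Retardation R = 1 + ρ_b·K_d/n = 1 + 1.58×1.3/0.37 = 6.551
Contaminant velocity v_c = v/R = 0.03997/6.551 = 0.006101 m/d
t = L/v_c = 246/0.006101 = 40320 d
   = 40320/365 = 110 yr

110 years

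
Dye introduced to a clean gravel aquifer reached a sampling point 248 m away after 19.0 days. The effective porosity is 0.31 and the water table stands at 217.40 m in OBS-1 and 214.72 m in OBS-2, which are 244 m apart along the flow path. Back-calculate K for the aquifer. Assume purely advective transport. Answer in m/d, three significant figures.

Hydraulic gradient i = (217.40 − 214.72) / 244 = 2.68 / 244 = 0.01098
v = L / t = 248 / 19.0 = 13.05 m/d
K = v · n / i = 13.05 × 0.31 / 0.01098 = 368 m/d

368 m/d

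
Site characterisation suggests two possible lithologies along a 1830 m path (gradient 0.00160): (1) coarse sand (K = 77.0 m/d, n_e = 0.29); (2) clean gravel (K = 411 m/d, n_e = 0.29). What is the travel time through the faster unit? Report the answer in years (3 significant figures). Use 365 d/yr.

Unit 1 (coarse sand): v = 77.0×0.0016/0.29 = 0.4248 m/d, t = 1830/0.4248 = 4308 d
Unit 2 (clean gravel): v = 411×0.0016/0.29 = 2.268 m/d, t = 1830/2.268 = 807.0 d
Faster: 807.0 d / 365 = 2.21 yr

2.21 years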